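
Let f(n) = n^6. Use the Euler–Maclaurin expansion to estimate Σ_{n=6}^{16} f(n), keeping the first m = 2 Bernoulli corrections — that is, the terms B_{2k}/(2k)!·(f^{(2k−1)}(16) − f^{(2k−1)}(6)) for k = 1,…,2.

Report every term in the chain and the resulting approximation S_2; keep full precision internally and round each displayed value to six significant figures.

Integral: ∫_6^16 x^6 dx = 3.83079e+07.
Endpoint term: (f(6) + f(16))/2 = (46656.0 + 1.67772e+07)/2 = 8.41194e+06.
Integral + boundary = 4.67199e+07.
Correction k=1: B_{2}/2! · (f^{(1)}(16) − f^{(1)}(6)) = 1/12 · (6.29146e+06 − 46656.0) = 520400.
After k=1: 4.72403e+07.
Correction k=2: B_{4}/4! · (f^{(3)}(16) − f^{(3)}(6)) = −1/720 · (491520 − 25920.0) = -646.667.

S_2 ≈ 4.72396e+07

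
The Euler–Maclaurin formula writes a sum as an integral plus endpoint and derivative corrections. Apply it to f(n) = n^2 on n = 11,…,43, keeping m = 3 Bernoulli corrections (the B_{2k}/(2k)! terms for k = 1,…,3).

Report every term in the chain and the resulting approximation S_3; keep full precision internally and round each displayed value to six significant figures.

Integral: ∫_11^43 x^2 dx = 26058.7.
½[f(11) + f(43)] = ½[121.000 + 1849.00] = 985.000.
So far: 27043.7.
Order-1 term: 1/12 · (86.0000 − 22.0000) = 5.33333.
After k=1: 27049.0.
Order-2 term: −1/720 · (0.00000 − 0.00000) = 0.00000.
After k=2: 27049.0.
Order-3 term: 1/30240 · (0.00000 − 0.00000) = 0.00000.

S_3 ≈ 27049.0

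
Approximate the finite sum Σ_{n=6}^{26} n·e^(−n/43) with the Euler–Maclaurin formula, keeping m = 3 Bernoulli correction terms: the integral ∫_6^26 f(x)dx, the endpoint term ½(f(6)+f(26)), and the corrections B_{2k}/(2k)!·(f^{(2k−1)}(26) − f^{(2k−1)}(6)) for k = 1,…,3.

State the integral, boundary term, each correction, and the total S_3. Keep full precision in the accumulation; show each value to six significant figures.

∫_6^26 x·e^(−x/43) dx evaluates to 211.822.
Boundary: ½(f(6) + f(26)) = ½(5.21858 + 14.2029) = 9.71073.
Running total after boundary: 221.533.
Order-1 term: 1/12 · (0.215965 − 0.748400) = -0.0443696.
After k=1: 221.488.
Order-2 term: −1/720 · (0.000707677 − 0.00134555) = 8.85937e-07.
After k=2: 221.488.
Order-3 term: 1/30240 · (7.02300e-07 − 1.23653e-06) = -1.76663e-11.

S_3 ≈ 221.488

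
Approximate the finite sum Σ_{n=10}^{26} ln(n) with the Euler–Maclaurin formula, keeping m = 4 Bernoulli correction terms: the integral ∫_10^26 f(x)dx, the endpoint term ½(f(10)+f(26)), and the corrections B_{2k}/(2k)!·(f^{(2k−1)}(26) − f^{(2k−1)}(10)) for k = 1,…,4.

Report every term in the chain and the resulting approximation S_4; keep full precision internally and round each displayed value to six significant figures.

∫_10^26 ln(x) dx evaluates to 45.6847.
Endpoint term: (f(10) + f(26))/2 = (2.30259 + 3.25810)/2 = 2.78034.
Integral + boundary = 48.4650.
Correction k=1: B_{2}/2! · (f^{(1)}(26) − f^{(1)}(10)) = 1/12 · (0.0384615 − 0.100000) = -0.00512821.
Partial sum through k=1: 48.4599.
Correction k=2: B_{4}/4! · (f^{(3)}(26) − f^{(3)}(10)) = −1/720 · (0.000113792 − 0.00200000) = 2.61973e-06.
Partial sum through k=2: 48.4599.
Correction k=3: B_{6}/6! · (f^{(5)}(26) − f^{(5)}(10)) = 1/30240 · (2.01997e-06 − 0.000240000) = -7.86971e-09.
Partial sum through k=3: 48.4599.
Correction k=4: B_{8}/8! · (f^{(7)}(26) − f^{(7)}(10)) = −1/1209600 · (8.96436e-08 − 7.20000e-05) = 5.94497e-11.

S_4 ≈ 48.4599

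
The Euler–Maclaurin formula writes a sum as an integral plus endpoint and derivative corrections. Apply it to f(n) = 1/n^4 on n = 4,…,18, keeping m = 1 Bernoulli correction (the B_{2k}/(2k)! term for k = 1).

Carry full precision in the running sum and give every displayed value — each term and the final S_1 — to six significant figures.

S_1 ≈ 0.00743441

∫_4^18 1/x^4 dx evaluates to 0.00515118.
Endpoint term: (f(4) + f(18))/2 = (0.00390625 + 9.52599e-06)/2 = 0.00195789.
So far: 0.00710907.
Correction k=1: B_{2}/2! · (f^{(1)}(18) − f^{(1)}(4)) = 1/12 · (-2.11689e-06 − (-0.00390625)) = 0.000325344.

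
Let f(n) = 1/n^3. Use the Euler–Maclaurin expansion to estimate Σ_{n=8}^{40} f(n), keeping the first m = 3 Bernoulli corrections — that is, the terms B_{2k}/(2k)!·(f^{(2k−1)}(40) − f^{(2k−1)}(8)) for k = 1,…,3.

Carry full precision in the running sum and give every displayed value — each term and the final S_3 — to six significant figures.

∫_8^40 1/x^3 dx evaluates to 0.00750000.
Boundary: ½(f(8) + f(40)) = ½(0.00195312 + 1.56250e-05) = 0.000984375.
Running total after boundary: 0.00848437.
Correction k=1: B_{2}/2! · (f^{(1)}(40) − f^{(1)}(8)) = 1/12 · (-1.17187e-06 − (-0.000732422)) = 6.09375e-05.
After k=1: 0.00854531.
Correction k=2: B_{4}/4! · (f^{(3)}(40) − f^{(3)}(8)) = −1/720 · (-1.46484e-08 − (-0.000228882)) = -3.17871e-07.
After k=2: 0.00854499.
Correction k=3: B_{6}/6! · (f^{(5)}(40) − f^{(5)}(8)) = 1/30240 · (-3.84521e-10 − (-0.000150204)) = 4.96704e-09.

S_3 ≈ 0.00854500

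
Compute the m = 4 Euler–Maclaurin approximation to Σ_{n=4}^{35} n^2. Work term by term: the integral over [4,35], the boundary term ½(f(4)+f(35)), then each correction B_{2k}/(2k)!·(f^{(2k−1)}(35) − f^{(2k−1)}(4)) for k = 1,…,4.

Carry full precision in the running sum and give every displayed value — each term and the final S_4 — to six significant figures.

∫_4^35 x^2 dx evaluates to 14270.3.
½[f(4) + f(35)] = ½[16.0000 + 1225.00] = 620.500.
Running total after boundary: 14890.8.
k=1: B_{2}/(2)! × [f^{(1)}(35) − f^{(1)}(4)] = 1/12 × (70.0000 − 8.00000) = 5.16667.
Running total after k=1: 14896.0.
k=2: B_{4}/(4)! × [f^{(3)}(35) − f^{(3)}(4)] = −1/720 × (0.00000 − 0.00000) = 0.00000.
Running total after k=2: 14896.0.
k=3: B_{6}/(6)! × [f^{(5)}(35) − f^{(5)}(4)] = 1/30240 × (0.00000 − 0.00000) = 0.00000.
Running total after k=3: 14896.0.
k=4: B_{8}/(8)! × [f^{(7)}(35) − f^{(7)}(4)] = −1/1209600 × (0.00000 − 0.00000) = 0.00000.

S_4 ≈ 14896.0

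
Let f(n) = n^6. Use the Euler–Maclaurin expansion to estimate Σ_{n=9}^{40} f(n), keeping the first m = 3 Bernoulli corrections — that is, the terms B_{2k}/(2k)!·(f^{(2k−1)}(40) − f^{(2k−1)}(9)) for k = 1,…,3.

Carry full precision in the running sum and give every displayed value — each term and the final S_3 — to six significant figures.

The integral term ∫_9^40 x^6 dx = 2.34050e+10.
½[f(9) + f(40)] = ½[531441 + 4.09600e+09] = 2.04827e+09.
So far: 2.54533e+10.
Correction k=1: B_{2}/2! · (f^{(1)}(40) − f^{(1)}(9)) = 1/12 · (6.14400e+08 − 354294) = 5.11705e+07.
Partial sum through k=1: 2.55045e+10.
Correction k=2: B_{4}/4! · (f^{(3)}(40) − f^{(3)}(9)) = −1/720 · (7.68000e+06 − 87480.0) = -10545.2.
Partial sum through k=2: 2.55045e+10.
Correction k=3: B_{6}/6! · (f^{(5)}(40) − f^{(5)}(9)) = 1/30240 · (28800.0 − 6480.00) = 0.738095.

S_3 ≈ 2.55045e+10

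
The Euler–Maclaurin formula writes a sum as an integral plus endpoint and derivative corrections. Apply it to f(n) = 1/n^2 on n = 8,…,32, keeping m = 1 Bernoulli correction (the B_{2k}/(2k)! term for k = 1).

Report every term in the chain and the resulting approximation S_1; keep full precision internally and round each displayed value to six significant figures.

S_1 ≈ 0.102371

The integral term ∫_8^32 1/x^2 dx = 0.0937500.
Boundary: ½(f(8) + f(32)) = ½(0.0156250 + 0.000976562) = 0.00830078.
Running total after boundary: 0.102051.
k=1: B_{2}/(2)! × [f^{(1)}(32) − f^{(1)}(8)] = 1/12 × (-6.10352e-05 − (-0.00390625)) = 0.000320435.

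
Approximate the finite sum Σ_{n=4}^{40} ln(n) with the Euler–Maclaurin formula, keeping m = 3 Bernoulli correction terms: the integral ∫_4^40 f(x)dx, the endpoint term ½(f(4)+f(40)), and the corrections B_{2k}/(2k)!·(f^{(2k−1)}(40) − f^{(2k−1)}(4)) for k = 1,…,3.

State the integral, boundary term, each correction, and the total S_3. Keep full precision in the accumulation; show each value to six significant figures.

S_3 ≈ 108.529

∫_4^40 ln(x) dx evaluates to 106.010.
Boundary: ½(f(4) + f(40)) = ½(1.38629 + 3.68888) = 2.53759.
So far: 108.548.
Order-1 term: 1/12 · (0.0250000 − 0.250000) = -0.0187500.
Running total after k=1: 108.529.
Order-2 term: −1/720 · (3.12500e-05 − 0.0312500) = 4.33594e-05.
Running total after k=2: 108.529.
Order-3 term: 1/30240 · (2.34375e-07 − 0.0234375) = -7.75042e-07.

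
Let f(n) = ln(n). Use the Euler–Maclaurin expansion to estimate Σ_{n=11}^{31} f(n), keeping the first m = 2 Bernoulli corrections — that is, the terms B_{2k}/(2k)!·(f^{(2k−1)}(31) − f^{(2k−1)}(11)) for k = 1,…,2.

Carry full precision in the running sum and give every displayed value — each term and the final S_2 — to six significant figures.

Integral: ∫_11^31 ln(x) dx = 60.0768.
Boundary: ½(f(11) + f(31)) = ½(2.39790 + 3.43399) = 2.91594.
Running total after boundary: 62.9927.
k=1: B_{2}/(2)! × [f^{(1)}(31) − f^{(1)}(11)] = 1/12 × (0.0322581 − 0.0909091) = -0.00488759.
Partial sum through k=1: 62.9878.
k=2: B_{4}/(4)! × [f^{(3)}(31) − f^{(3)}(11)] = −1/720 × (6.71344e-05 − 0.00150263) = 1.99374e-06.

S_2 ≈ 62.9878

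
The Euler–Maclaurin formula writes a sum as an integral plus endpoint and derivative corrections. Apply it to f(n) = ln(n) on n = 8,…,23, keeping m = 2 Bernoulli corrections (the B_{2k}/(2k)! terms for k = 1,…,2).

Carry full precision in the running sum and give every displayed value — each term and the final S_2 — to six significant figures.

Integral: ∫_8^23 ln(x) dx = 40.4808.
½[f(8) + f(23)] = ½[2.07944 + 3.13549] = 2.60747.
So far: 43.0883.
Order-1 term: 1/12 · (0.0434783 − 0.125000) = -0.00679348.
Running total after k=1: 43.0815.
Order-2 term: −1/720 · (0.000164379 − 0.00390625) = 5.19704e-06.

S_2 ≈ 43.0815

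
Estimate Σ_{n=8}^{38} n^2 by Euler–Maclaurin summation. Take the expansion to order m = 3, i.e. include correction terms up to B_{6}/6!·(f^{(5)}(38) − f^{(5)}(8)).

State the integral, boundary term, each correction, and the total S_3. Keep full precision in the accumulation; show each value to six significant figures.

S_3 ≈ 18879.0

Integral: ∫_8^38 x^2 dx = 18120.0.
½[f(8) + f(38)] = ½[64.0000 + 1444.00] = 754.000.
So far: 18874.0.
Order-1 term: 1/12 · (76.0000 − 16.0000) = 5.00000.
After k=1: 18879.0.
Order-2 term: −1/720 · (0.00000 − 0.00000) = 0.00000.
After k=2: 18879.0.
Order-3 term: 1/30240 · (0.00000 − 0.00000) = 0.00000.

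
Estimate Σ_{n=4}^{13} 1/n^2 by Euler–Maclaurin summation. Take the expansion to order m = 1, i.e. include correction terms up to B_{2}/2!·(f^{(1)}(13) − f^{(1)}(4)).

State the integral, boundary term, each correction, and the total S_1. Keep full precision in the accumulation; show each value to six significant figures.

The integral term ∫_4^13 1/x^2 dx = 0.173077.
Endpoint term: (f(4) + f(13))/2 = (0.0625000 + 0.00591716)/2 = 0.0342086.
Integral + boundary = 0.207286.
k=1: B_{2}/(2)! × [f^{(1)}(13) − f^{(1)}(4)] = 1/12 × (-0.000910332 − (-0.0312500)) = 0.00252831.

S_1 ≈ 0.209814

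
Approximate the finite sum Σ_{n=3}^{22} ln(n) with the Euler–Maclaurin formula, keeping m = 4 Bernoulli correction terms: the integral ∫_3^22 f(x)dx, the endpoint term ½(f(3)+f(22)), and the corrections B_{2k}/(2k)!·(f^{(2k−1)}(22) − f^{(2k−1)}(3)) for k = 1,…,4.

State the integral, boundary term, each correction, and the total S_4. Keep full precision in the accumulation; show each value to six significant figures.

S_4 ≈ 47.7780

The integral term ∫_3^22 ln(x) dx = 45.7071.
½[f(3) + f(22)] = ½[1.09861 + 3.09104] = 2.09483.
Running total after boundary: 47.8019.
Order-1 term: 1/12 · (0.0454545 − 0.333333) = -0.0239899.
After k=1: 47.7779.
Order-2 term: −1/720 · (0.000187829 − 0.0740741) = 0.000102620.
After k=2: 47.7780.
Order-3 term: 1/30240 · (4.65691e-06 − 0.0987654) = -3.26590e-06.
After k=3: 47.7780.
Order-4 term: −1/1209600 · (2.88651e-07 − 0.329218) = 2.72171e-07.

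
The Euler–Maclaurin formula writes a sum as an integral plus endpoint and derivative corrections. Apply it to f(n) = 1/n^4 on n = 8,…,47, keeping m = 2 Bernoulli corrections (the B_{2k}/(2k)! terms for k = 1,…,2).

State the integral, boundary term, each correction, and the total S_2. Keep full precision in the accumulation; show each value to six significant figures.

S_2 ≈ 0.000780095

Integral: ∫_8^47 1/x^4 dx = 0.000647831.
Endpoint term: (f(8) + f(47))/2 = (0.000244141 + 2.04931e-07)/2 = 0.000122173.
So far: 0.000770004.
Order-1 term: 1/12 · (-1.74410e-08 − (-0.000122070)) = 1.01711e-05.
Running total after k=1: 0.000780175.
Order-2 term: −1/720 · (-2.36862e-10 − (-5.72205e-05)) = -7.94725e-08.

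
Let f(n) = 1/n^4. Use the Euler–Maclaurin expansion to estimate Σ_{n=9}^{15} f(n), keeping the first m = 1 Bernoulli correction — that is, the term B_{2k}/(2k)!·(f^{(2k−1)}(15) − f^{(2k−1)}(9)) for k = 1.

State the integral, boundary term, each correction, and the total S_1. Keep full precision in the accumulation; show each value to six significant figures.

S_1 ≈ 0.000449772

The integral term ∫_9^15 1/x^4 dx = 0.000358482.
½[f(9) + f(15)] = ½[0.000152416 + 1.97531e-05] = 8.60844e-05.
Running total after boundary: 0.000444566.
Correction k=1: B_{2}/2! · (f^{(1)}(15) − f^{(1)}(9)) = 1/12 · (-5.26749e-06 − (-6.77404e-05)) = 5.20607e-06.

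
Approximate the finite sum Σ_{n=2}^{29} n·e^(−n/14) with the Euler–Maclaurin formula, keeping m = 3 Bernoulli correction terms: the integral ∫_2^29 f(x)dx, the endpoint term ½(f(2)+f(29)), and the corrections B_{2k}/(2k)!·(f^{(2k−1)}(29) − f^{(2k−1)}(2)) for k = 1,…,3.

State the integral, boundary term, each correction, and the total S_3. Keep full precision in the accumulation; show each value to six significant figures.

∫_2^29 x·e^(−x/14) dx evaluates to 118.325.
Endpoint term: (f(2) + f(29))/2 = (1.73376 + 3.65416)/2 = 2.69396.
So far: 121.019.
Correction k=1: B_{2}/2! · (f^{(1)}(29) − f^{(1)}(2)) = 1/12 · (-0.135006 − 0.743038) = -0.0731704.
After k=1: 120.946.
Correction k=2: B_{4}/4! · (f^{(3)}(29) − f^{(3)}(2)) = −1/720 · (0.000596966 − 0.0126367) = 1.67219e-05.
After k=2: 120.946.
Correction k=3: B_{6}/6! · (f^{(5)}(29) − f^{(5)}(2)) = 1/30240 · (9.60580e-06 − 0.000109604) = -3.30682e-09.

S_3 ≈ 120.946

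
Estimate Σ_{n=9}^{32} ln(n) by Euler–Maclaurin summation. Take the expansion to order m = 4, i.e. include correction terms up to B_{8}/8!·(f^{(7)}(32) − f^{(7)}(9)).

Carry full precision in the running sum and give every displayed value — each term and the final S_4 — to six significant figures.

S_4 ≈ 70.9534

The integral term ∫_9^32 ln(x) dx = 68.1285.
Boundary: ½(f(9) + f(32)) = ½(2.19722 + 3.46574) = 2.83148.
Running total after boundary: 70.9600.
Correction k=1: B_{2}/2! · (f^{(1)}(32) − f^{(1)}(9)) = 1/12 · (0.0312500 − 0.111111) = -0.00665509.
Running total after k=1: 70.9534.
Correction k=2: B_{4}/4! · (f^{(3)}(32) − f^{(3)}(9)) = −1/720 · (6.10352e-05 − 0.00274348) = 3.72562e-06.
Running total after k=2: 70.9534.
Correction k=3: B_{6}/6! · (f^{(5)}(32) − f^{(5)}(9)) = 1/30240 · (7.15256e-07 − 0.000406442) = -1.34169e-08.
Running total after k=3: 70.9534.
Correction k=4: B_{8}/8! · (f^{(7)}(32) − f^{(7)}(9)) = −1/1209600 · (2.09548e-08 − 0.000150534) = 1.24432e-10.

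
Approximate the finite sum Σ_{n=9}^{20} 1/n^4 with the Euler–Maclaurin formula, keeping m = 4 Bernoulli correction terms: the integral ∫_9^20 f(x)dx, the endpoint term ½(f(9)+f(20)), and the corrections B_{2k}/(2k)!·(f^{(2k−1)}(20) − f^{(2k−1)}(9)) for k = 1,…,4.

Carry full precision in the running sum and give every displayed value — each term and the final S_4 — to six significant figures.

S_4 ≈ 0.000500420

∫_9^20 1/x^4 dx evaluates to 0.000415581.
Endpoint term: (f(9) + f(20))/2 = (0.000152416 + 6.25000e-06)/2 = 7.93329e-05.
So far: 0.000494914.
Correction k=1: B_{2}/2! · (f^{(1)}(20) − f^{(1)}(9)) = 1/12 · (-1.25000e-06 − (-6.77404e-05)) = 5.54086e-06.
Partial sum through k=1: 0.000500454.
Correction k=2: B_{4}/4! · (f^{(3)}(20) − f^{(3)}(9)) = −1/720 · (-9.37500e-08 − (-2.50890e-05)) = -3.47157e-08.
Partial sum through k=2: 0.000500420.
Correction k=3: B_{6}/6! · (f^{(5)}(20) − f^{(5)}(9)) = 1/30240 · (-1.31250e-08 − (-1.73455e-05)) = 5.73160e-10.
Partial sum through k=3: 0.000500420.
Correction k=4: B_{8}/8! · (f^{(7)}(20) − f^{(7)}(9)) = −1/1209600 · (-2.95313e-09 − (-1.92728e-05)) = -1.59307e-11.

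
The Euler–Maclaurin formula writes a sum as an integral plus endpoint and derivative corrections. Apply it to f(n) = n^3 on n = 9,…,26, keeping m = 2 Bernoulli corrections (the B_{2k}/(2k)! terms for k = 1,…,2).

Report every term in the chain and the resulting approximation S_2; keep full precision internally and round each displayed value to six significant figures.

S_2 ≈ 121905

Integral: ∫_9^26 x^3 dx = 112604.
½[f(9) + f(26)] = ½[729.000 + 17576.0] = 9152.50.
So far: 121756.
Order-1 term: 1/12 · (2028.00 − 243.000) = 148.750.
Running total after k=1: 121905.
Order-2 term: −1/720 · (6.00000 − 6.00000) = 0.00000.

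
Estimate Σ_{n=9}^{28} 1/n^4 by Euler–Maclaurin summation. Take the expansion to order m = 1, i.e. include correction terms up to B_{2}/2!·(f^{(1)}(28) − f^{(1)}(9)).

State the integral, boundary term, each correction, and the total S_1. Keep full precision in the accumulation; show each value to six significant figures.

S_1 ≈ 0.000524710

∫_9^28 1/x^4 dx evaluates to 0.000442063.
Endpoint term: (f(9) + f(28))/2 = (0.000152416 + 1.62693e-06)/2 = 7.70214e-05.
Integral + boundary = 0.000519084.
Order-1 term: 1/12 · (-2.32418e-07 − (-6.77404e-05)) = 5.62566e-06.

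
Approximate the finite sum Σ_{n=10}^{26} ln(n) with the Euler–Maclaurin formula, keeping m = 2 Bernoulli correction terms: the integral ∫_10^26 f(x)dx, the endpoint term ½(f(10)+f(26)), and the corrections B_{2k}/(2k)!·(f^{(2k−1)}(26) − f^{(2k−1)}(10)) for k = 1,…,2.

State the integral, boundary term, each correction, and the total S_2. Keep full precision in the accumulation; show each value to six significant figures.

S_2 ≈ 48.4599

∫_10^26 ln(x) dx evaluates to 45.6847.
Boundary: ½(f(10) + f(26)) = ½(2.30259 + 3.25810) = 2.78034.
So far: 48.4650.
Correction k=1: B_{2}/2! · (f^{(1)}(26) − f^{(1)}(10)) = 1/12 · (0.0384615 − 0.100000) = -0.00512821.
Running total after k=1: 48.4599.
Correction k=2: B_{4}/4! · (f^{(3)}(26) − f^{(3)}(10)) = −1/720 · (0.000113792 − 0.00200000) = 2.61973e-06.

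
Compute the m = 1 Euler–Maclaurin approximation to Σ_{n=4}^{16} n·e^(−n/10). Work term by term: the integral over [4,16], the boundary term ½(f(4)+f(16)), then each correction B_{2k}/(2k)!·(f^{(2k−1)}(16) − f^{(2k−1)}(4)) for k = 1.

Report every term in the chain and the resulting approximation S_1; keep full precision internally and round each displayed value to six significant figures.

∫_4^16 x·e^(−x/10) dx evaluates to 41.3517.
Endpoint term: (f(4) + f(16))/2 = (2.68128 + 3.23034)/2 = 2.95581.
So far: 44.3075.
Correction k=1: B_{2}/2! · (f^{(1)}(16) − f^{(1)}(4)) = 1/12 · (-0.121138 − 0.402192) = -0.0436108.

S_1 ≈ 44.2639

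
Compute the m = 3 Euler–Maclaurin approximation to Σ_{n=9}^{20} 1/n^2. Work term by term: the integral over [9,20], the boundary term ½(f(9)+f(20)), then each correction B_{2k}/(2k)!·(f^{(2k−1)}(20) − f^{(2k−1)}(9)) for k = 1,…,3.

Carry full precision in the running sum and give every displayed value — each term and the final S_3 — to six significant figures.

S_3 ≈ 0.0687412

∫_9^20 1/x^2 dx evaluates to 0.0611111.
Boundary: ½(f(9) + f(20)) = ½(0.0123457 + 0.00250000) = 0.00742284.
Integral + boundary = 0.0685340.
Order-1 term: 1/12 · (-0.000250000 − (-0.00274348)) = 0.000207790.
Partial sum through k=1: 0.0687417.
Order-2 term: −1/720 · (-7.50000e-06 − (-0.000406442)) = -5.54086e-07.
Partial sum through k=2: 0.0687412.
Order-3 term: 1/30240 · (-5.62500e-07 − (-0.000150534)) = 4.95938e-09.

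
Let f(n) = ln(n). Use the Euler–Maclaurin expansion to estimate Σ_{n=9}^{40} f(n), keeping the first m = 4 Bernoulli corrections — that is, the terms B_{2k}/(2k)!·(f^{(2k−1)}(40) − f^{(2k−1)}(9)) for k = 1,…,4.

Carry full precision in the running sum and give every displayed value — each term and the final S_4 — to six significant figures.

∫_9^40 ln(x) dx evaluates to 96.7802.
Endpoint term: (f(9) + f(40))/2 = (2.19722 + 3.68888)/2 = 2.94305.
Running total after boundary: 99.7232.
Order-1 term: 1/12 · (0.0250000 − 0.111111) = -0.00717593.
After k=1: 99.7160.
Order-2 term: −1/720 · (3.12500e-05 − 0.00274348) = 3.76699e-06.
After k=2: 99.7160.
Order-3 term: 1/30240 · (2.34375e-07 − 0.000406442) = -1.34328e-08.
After k=3: 99.7160.
Order-4 term: −1/1209600 · (4.39453e-09 − 0.000150534) = 1.24446e-10.

S_4 ≈ 99.7160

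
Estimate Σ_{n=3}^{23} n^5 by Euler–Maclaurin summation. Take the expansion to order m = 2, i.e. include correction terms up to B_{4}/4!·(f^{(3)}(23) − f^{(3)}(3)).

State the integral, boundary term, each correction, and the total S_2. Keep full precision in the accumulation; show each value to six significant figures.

S_2 ≈ 2.80073e+07

∫_3^23 x^5 dx evaluates to 2.46725e+07.
Boundary: ½(f(3) + f(23)) = ½(243.000 + 6.43634e+06) = 3.21829e+06.
Integral + boundary = 2.78908e+07.
Order-1 term: 1/12 · (1.39920e+06 − 405.000) = 116567.
Running total after k=1: 2.80074e+07.
Order-2 term: −1/720 · (31740.0 − 540.000) = -43.3333.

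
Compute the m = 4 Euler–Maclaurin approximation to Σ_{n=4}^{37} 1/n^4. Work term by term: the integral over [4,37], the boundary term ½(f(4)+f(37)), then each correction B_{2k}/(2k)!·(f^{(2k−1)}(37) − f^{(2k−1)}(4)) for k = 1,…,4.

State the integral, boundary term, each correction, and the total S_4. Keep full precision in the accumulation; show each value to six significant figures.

S_4 ≈ 0.00747122

The integral term ∫_4^37 1/x^4 dx = 0.00520175.
Endpoint term: (f(4) + f(37))/2 = (0.00390625 + 5.33572e-07)/2 = 0.00195339.
Running total after boundary: 0.00715514.
Order-1 term: 1/12 · (-5.76835e-08 − (-0.00390625)) = 0.000325516.
After k=1: 0.00748066.
Order-2 term: −1/720 · (-1.26406e-09 − (-0.00732422)) = -1.01725e-05.
After k=2: 0.00747049.
Order-3 term: 1/30240 · (-5.17075e-11 − (-0.0256348)) = 8.47711e-07.
After k=3: 0.00747134.
Order-4 term: −1/1209600 · (-3.39933e-12 − (-0.144196)) = -1.19209e-07.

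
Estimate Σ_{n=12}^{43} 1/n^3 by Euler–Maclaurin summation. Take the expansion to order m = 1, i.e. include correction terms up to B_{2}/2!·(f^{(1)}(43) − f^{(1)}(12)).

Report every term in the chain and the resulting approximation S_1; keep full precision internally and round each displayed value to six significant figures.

Integral: ∫_12^43 1/x^3 dx = 0.00320181.
Endpoint term: (f(12) + f(43))/2 = (0.000578704 + 1.25775e-05)/2 = 0.000295641.
So far: 0.00349745.
k=1: B_{2}/(2)! × [f^{(1)}(43) − f^{(1)}(12)] = 1/12 × (-8.77501e-07 − (-0.000144676)) = 1.19832e-05.

S_1 ≈ 0.00350943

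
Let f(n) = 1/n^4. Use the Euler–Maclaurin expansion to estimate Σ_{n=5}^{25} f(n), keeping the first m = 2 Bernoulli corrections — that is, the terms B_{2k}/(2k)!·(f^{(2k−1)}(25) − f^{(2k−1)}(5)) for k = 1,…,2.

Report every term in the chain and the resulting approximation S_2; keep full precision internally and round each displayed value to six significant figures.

S_2 ≈ 0.00355111

∫_5^25 1/x^4 dx evaluates to 0.00264533.
½[f(5) + f(25)] = ½[0.00160000 + 2.56000e-06] = 0.000801280.
Running total after boundary: 0.00344661.
Order-1 term: 1/12 · (-4.09600e-07 − (-0.00128000)) = 0.000106633.
Running total after k=1: 0.00355325.
Order-2 term: −1/720 · (-1.96608e-08 − (-0.00153600)) = -2.13331e-06.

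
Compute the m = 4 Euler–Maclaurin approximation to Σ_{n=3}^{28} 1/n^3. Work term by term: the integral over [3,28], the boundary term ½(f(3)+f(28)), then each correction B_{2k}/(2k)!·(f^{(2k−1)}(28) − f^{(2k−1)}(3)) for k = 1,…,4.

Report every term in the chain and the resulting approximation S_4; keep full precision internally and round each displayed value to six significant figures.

∫_3^28 1/x^3 dx evaluates to 0.0549178.
Endpoint term: (f(3) + f(28))/2 = (0.0370370 + 4.55539e-05)/2 = 0.0185413.
So far: 0.0734591.
Correction k=1: B_{2}/2! · (f^{(1)}(28) − f^{(1)}(3)) = 1/12 · (-4.88078e-06 − (-0.0370370)) = 0.00308601.
Running total after k=1: 0.0765451.
Correction k=2: B_{4}/4! · (f^{(3)}(28) − f^{(3)}(3)) = −1/720 · (-1.24510e-07 − (-0.0823045)) = -0.000114312.
Running total after k=2: 0.0764308.
Correction k=3: B_{6}/6! · (f^{(5)}(28) − f^{(5)}(3)) = 1/30240 · (-6.67016e-09 − (-0.384088)) = 1.27013e-05.
Running total after k=3: 0.0764435.
Correction k=4: B_{8}/8! · (f^{(7)}(28) − f^{(7)}(3)) = −1/1209600 · (-6.12566e-10 − (-3.07270)) = -2.54026e-06.

S_4 ≈ 0.0764410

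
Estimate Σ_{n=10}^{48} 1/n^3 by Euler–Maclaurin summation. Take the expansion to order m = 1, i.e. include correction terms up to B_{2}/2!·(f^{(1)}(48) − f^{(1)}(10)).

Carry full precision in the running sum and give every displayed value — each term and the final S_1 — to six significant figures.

∫_10^48 1/x^3 dx evaluates to 0.00478299.
Endpoint term: (f(10) + f(48))/2 = (0.00100000 + 9.04225e-06)/2 = 0.000504521.
Running total after boundary: 0.00528751.
Order-1 term: 1/12 · (-5.65140e-07 − (-0.000300000)) = 2.49529e-05.

S_1 ≈ 0.00531246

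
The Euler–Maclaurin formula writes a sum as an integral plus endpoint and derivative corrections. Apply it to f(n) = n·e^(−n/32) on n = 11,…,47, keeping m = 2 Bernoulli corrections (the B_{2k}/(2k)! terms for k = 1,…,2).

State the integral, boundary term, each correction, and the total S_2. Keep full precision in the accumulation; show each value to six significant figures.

S_2 ≈ 403.014

∫_11^47 x·e^(−x/32) dx evaluates to 393.751.
½[f(11) + f(47)] = ½[7.80017 + 10.8200] = 9.31009.
So far: 403.062.
Correction k=1: B_{2}/2! · (f^{(1)}(47) − f^{(1)}(11)) = 1/12 · (-0.107912 − 0.465351) = -0.0477719.
Running total after k=1: 403.014.
Correction k=2: B_{4}/4! · (f^{(3)}(47) − f^{(3)}(11)) = −1/720 · (0.000344252 − 0.00183942) = 2.07662e-06.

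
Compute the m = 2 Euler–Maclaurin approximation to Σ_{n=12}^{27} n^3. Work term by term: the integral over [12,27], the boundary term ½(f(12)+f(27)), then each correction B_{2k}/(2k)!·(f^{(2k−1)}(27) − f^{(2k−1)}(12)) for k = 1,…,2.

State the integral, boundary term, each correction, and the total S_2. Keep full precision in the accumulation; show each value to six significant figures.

∫_12^27 x^3 dx evaluates to 127676.
½[f(12) + f(27)] = ½[1728.00 + 19683.0] = 10705.5.
Running total after boundary: 138382.
Order-1 term: 1/12 · (2187.00 − 432.000) = 146.250.
Running total after k=1: 138528.
Order-2 term: −1/720 · (6.00000 − 6.00000) = 0.00000.

S_2 ≈ 138528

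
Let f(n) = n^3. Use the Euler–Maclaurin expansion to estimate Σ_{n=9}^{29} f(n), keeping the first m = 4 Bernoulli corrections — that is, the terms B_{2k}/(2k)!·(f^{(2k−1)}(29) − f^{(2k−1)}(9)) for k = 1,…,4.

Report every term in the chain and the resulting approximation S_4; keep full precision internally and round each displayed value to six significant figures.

S_4 ≈ 187929

∫_9^29 x^3 dx evaluates to 175180.
Boundary: ½(f(9) + f(29)) = ½(729.000 + 24389.0) = 12559.0.
Running total after boundary: 187739.
k=1: B_{2}/(2)! × [f^{(1)}(29) − f^{(1)}(9)] = 1/12 × (2523.00 − 243.000) = 190.000.
Running total after k=1: 187929.
k=2: B_{4}/(4)! × [f^{(3)}(29) − f^{(3)}(9)] = −1/720 × (6.00000 − 6.00000) = 0.00000.
Running total after k=2: 187929.
k=3: B_{6}/(6)! × [f^{(5)}(29) − f^{(5)}(9)] = 1/30240 × (0.00000 − 0.00000) = 0.00000.
Running total after k=3: 187929.
k=4: B_{8}/(8)! × [f^{(7)}(29) − f^{(7)}(9)] = −1/1209600 × (0.00000 − 0.00000) = 0.00000.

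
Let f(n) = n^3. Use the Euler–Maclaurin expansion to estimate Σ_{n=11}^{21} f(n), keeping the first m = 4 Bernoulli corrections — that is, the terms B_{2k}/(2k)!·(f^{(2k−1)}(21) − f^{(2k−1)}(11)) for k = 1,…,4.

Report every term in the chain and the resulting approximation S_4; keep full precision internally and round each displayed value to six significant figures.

S_4 ≈ 50336.0

∫_11^21 x^3 dx evaluates to 44960.0.
Boundary: ½(f(11) + f(21)) = ½(1331.00 + 9261.00) = 5296.00.
So far: 50256.0.
k=1: B_{2}/(2)! × [f^{(1)}(21) − f^{(1)}(11)] = 1/12 × (1323.00 − 363.000) = 80.0000.
Running total after k=1: 50336.0.
k=2: B_{4}/(4)! × [f^{(3)}(21) − f^{(3)}(11)] = −1/720 × (6.00000 − 6.00000) = 0.00000.
Running total after k=2: 50336.0.
k=3: B_{6}/(6)! × [f^{(5)}(21) − f^{(5)}(11)] = 1/30240 × (0.00000 − 0.00000) = 0.00000.
Running total after k=3: 50336.0.
k=4: B_{8}/(8)! × [f^{(7)}(21) − f^{(7)}(11)] = −1/1209600 × (0.00000 − 0.00000) = 0.00000.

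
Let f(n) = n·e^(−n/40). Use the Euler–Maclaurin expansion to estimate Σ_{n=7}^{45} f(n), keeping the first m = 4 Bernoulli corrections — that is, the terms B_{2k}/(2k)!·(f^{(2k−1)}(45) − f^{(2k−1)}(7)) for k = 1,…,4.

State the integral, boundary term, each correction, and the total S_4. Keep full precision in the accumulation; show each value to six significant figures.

∫_7^45 x·e^(−x/40) dx evaluates to 474.361.
Endpoint term: (f(7) + f(45))/2 = (5.87620 + 14.6094)/2 = 10.2428.
So far: 484.604.
Order-1 term: 1/12 · (-0.0405816 − 0.692552) = -0.0610945.
After k=1: 484.542.
Order-2 term: −1/720 · (0.000380452 − 0.00148217) = 1.53016e-06.
After k=2: 484.542.
Order-3 term: 1/30240 · (4.91417e-07 − 1.58218e-06) = -3.60702e-11.
After k=3: 484.542.
Order-4 term: −1/1209600 · (4.65658e-10 − 1.39875e-09) = 7.71409e-16.

S_4 ≈ 484.542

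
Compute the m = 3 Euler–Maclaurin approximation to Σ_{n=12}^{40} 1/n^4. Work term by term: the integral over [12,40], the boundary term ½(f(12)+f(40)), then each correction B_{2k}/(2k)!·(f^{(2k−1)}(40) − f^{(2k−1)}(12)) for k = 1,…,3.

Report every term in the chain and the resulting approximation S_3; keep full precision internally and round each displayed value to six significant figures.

Integral: ∫_12^40 1/x^4 dx = 0.000187693.
½[f(12) + f(40)] = ½[4.82253e-05 + 3.90625e-07] = 2.43080e-05.
Running total after boundary: 0.000212001.
Order-1 term: 1/12 · (-3.90625e-08 − (-1.60751e-05)) = 1.33634e-06.
Partial sum through k=1: 0.000213337.
Order-2 term: −1/720 · (-7.32422e-10 − (-3.34898e-06)) = -4.65034e-09.
Partial sum through k=2: 0.000213333.
Order-3 term: 1/30240 · (-2.56348e-11 − (-1.30238e-06)) = 4.30673e-11.

S_3 ≈ 0.000213333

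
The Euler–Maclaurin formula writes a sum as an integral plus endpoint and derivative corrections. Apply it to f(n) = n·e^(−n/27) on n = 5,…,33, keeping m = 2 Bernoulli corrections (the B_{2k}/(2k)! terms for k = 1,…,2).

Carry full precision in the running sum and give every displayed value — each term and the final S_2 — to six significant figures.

Integral: ∫_5^33 x·e^(−x/27) dx = 240.730.
Boundary: ½(f(5) + f(33)) = ½(4.15475 + 9.72097) = 6.93786.
So far: 247.668.
Correction k=1: B_{2}/2! · (f^{(1)}(33) − f^{(1)}(5)) = 1/12 · (-0.0654611 − 0.677071) = -0.0618776.
Running total after k=1: 247.606.
Correction k=2: B_{4}/4! · (f^{(3)}(33) − f^{(3)}(5)) = −1/720 · (0.000718366 − 0.00320847) = 3.45847e-06.

S_2 ≈ 247.606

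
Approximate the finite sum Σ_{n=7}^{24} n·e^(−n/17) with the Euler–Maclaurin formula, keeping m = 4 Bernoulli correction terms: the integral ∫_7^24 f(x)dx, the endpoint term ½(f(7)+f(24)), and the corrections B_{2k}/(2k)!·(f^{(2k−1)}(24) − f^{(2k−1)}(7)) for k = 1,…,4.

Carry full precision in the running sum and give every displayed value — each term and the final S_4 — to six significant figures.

Integral: ∫_7^24 x·e^(−x/17) dx = 100.424.
Boundary: ½(f(7) + f(24)) = ½(4.63736 + 5.84911) = 5.24323.
Integral + boundary = 105.667.
Correction k=1: B_{2}/2! · (f^{(1)}(24) − f^{(1)}(7)) = 1/12 · (-0.100352 − 0.389694) = -0.0408372.
Partial sum through k=1: 105.626.
Correction k=2: B_{4}/4! · (f^{(3)}(24) − f^{(3)}(7)) = −1/720 · (0.00133935 − 0.00593306) = 6.38015e-06.
Partial sum through k=2: 105.626.
Correction k=3: B_{6}/6! · (f^{(5)}(24) − f^{(5)}(7)) = 1/30240 · (1.04704e-05 − 3.63934e-05) = -8.57242e-10.
Partial sum through k=3: 105.626.
Correction k=4: B_{8}/8! · (f^{(7)}(24) − f^{(7)}(7)) = −1/1209600 · (5.64234e-08 − 1.80821e-07) = 1.02842e-13.

S_4 ≈ 105.626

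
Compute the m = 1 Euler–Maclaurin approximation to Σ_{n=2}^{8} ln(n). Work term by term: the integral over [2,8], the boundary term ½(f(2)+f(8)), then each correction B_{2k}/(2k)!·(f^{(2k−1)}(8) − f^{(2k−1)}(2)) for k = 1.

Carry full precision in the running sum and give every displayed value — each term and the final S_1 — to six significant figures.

∫_2^8 ln(x) dx evaluates to 9.24924.
½[f(2) + f(8)] = ½[0.693147 + 2.07944] = 1.38629.
So far: 10.6355.
k=1: B_{2}/(2)! × [f^{(1)}(8) − f^{(1)}(2)] = 1/12 × (0.125000 − 0.500000) = -0.0312500.

S_1 ≈ 10.6043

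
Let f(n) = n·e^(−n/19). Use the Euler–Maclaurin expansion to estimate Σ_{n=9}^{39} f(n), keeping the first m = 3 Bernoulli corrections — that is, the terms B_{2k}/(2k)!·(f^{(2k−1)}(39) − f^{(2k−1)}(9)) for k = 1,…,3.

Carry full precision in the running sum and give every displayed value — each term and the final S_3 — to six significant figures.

∫_9^39 x·e^(−x/19) dx evaluates to 189.785.
Boundary: ½(f(9) + f(39)) = ½(5.60433 + 5.00747) = 5.30590.
Integral + boundary = 195.091.
k=1: B_{2}/(2)! × [f^{(1)}(39) − f^{(1)}(9)] = 1/12 × (-0.135154 − 0.327739) = -0.0385744.
Running total after k=1: 195.053.
k=2: B_{4}/(4)! × [f^{(3)}(39) − f^{(3)}(9)] = −1/720 × (0.000336950 − 0.00435775) = 5.58444e-06.
Running total after k=2: 195.053.
k=3: B_{6}/(6)! × [f^{(5)}(39) − f^{(5)}(9)] = 1/30240 × (2.90385e-06 − 2.16278e-05) = -6.19178e-10.

S_3 ≈ 195.053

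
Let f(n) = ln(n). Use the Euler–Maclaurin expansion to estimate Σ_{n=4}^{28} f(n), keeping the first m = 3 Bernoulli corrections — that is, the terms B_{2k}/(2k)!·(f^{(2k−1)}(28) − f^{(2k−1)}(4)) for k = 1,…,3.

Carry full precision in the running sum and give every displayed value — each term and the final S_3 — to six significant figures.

The integral term ∫_4^28 ln(x) dx = 63.7565.
Endpoint term: (f(4) + f(28))/2 = (1.38629 + 3.33220)/2 = 2.35925.
Integral + boundary = 66.1158.
k=1: B_{2}/(2)! × [f^{(1)}(28) − f^{(1)}(4)] = 1/12 × (0.0357143 − 0.250000) = -0.0178571.
Running total after k=1: 66.0979.
k=2: B_{4}/(4)! × [f^{(3)}(28) − f^{(3)}(4)] = −1/720 × (9.11079e-05 − 0.0312500) = 4.32762e-05.
Running total after k=2: 66.0980.
k=3: B_{6}/(6)! × [f^{(5)}(28) − f^{(5)}(4)] = 1/30240 × (1.39451e-06 − 0.0234375) = -7.75003e-07.

S_3 ≈ 66.0980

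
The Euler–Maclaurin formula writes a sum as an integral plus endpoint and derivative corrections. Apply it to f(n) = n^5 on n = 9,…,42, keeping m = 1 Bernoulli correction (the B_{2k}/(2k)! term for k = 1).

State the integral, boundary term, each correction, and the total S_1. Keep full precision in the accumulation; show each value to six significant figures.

The integral term ∫_9^42 x^5 dx = 9.14750e+08.
Boundary: ½(f(9) + f(42)) = ½(59049.0 + 1.30691e+08) = 6.53751e+07.
Running total after boundary: 9.80125e+08.
Order-1 term: 1/12 · (1.55585e+07 − 32805.0) = 1.29381e+06.

S_1 ≈ 9.81419e+08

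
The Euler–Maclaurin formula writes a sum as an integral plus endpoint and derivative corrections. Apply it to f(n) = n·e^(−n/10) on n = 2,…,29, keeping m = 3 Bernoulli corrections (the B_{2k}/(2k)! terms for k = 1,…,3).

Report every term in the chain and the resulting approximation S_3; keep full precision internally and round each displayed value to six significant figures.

Integral: ∫_2^29 x·e^(−x/10) dx = 76.7886.
Endpoint term: (f(2) + f(29))/2 = (1.63746 + 1.59567)/2 = 1.61657.
So far: 78.4052.
Correction k=1: B_{2}/2! · (f^{(1)}(29) − f^{(1)}(2)) = 1/12 · (-0.104544 − 0.654985) = -0.0632941.
Partial sum through k=1: 78.3419.
Correction k=2: B_{4}/4! · (f^{(3)}(29) − f^{(3)}(2)) = −1/720 · (5.50232e-05 − 0.0229245) = 3.17631e-05.
Partial sum through k=2: 78.3419.
Correction k=3: B_{6}/6! · (f^{(5)}(29) − f^{(5)}(2)) = 1/30240 · (1.15549e-05 − 0.000392991) = -1.26136e-08.

S_3 ≈ 78.3419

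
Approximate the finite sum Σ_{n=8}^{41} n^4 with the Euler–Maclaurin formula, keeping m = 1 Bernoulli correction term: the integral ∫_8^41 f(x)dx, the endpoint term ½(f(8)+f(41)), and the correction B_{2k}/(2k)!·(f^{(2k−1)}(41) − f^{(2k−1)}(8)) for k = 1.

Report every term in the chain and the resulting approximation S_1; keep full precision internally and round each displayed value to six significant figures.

S_1 ≈ 2.46024e+07

Integral: ∫_8^41 x^4 dx = 2.31647e+07.
Boundary: ½(f(8) + f(41)) = ½(4096.00 + 2.82576e+06) = 1.41493e+06.
Running total after boundary: 2.45796e+07.
Order-1 term: 1/12 · (275684 − 2048.00) = 22803.0.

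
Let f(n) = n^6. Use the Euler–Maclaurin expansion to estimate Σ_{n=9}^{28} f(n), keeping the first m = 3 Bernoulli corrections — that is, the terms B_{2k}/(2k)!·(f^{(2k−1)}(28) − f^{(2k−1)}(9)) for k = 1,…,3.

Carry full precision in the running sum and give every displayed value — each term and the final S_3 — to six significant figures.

S_3 ≈ 2.17666e+09

Integral: ∫_9^28 x^6 dx = 1.92688e+09.
Endpoint term: (f(9) + f(28))/2 = (531441 + 4.81890e+08)/2 = 2.41211e+08.
Integral + boundary = 2.16809e+09.
Correction k=1: B_{2}/2! · (f^{(1)}(28) − f^{(1)}(9)) = 1/12 · (1.03262e+08 − 354294) = 8.57566e+06.
After k=1: 2.17666e+09.
Correction k=2: B_{4}/4! · (f^{(3)}(28) − f^{(3)}(9)) = −1/720 · (2.63424e+06 − 87480.0) = -3537.17.
After k=2: 2.17666e+09.
Correction k=3: B_{6}/6! · (f^{(5)}(28) − f^{(5)}(9)) = 1/30240 · (20160.0 − 6480.00) = 0.452381.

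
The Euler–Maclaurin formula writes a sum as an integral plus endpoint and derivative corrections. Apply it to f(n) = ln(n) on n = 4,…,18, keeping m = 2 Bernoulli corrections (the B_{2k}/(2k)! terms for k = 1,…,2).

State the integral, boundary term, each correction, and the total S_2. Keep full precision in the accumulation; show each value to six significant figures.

S_2 ≈ 34.6037

Integral: ∫_4^18 ln(x) dx = 32.4815.
½[f(4) + f(18)] = ½[1.38629 + 2.89037] = 2.13833.
Integral + boundary = 34.6198.
Correction k=1: B_{2}/2! · (f^{(1)}(18) − f^{(1)}(4)) = 1/12 · (0.0555556 − 0.250000) = -0.0162037.
Partial sum through k=1: 34.6036.
Correction k=2: B_{4}/4! · (f^{(3)}(18) − f^{(3)}(4)) = −1/720 · (0.000342936 − 0.0312500) = 4.29265e-05.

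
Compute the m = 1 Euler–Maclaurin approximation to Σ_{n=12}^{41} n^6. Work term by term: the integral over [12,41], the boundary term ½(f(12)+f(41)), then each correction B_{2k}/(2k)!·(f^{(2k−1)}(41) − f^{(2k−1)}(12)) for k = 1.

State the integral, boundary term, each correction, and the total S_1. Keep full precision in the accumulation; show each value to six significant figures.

∫_12^41 x^6 dx evaluates to 2.78169e+10.
Boundary: ½(f(12) + f(41)) = ½(2.98598e+06 + 4.75010e+09) = 2.37655e+09.
Running total after boundary: 3.01935e+10.
k=1: B_{2}/(2)! × [f^{(1)}(41) − f^{(1)}(12)] = 1/12 × (6.95137e+08 − 1.49299e+06) = 5.78037e+07.

S_1 ≈ 3.02513e+10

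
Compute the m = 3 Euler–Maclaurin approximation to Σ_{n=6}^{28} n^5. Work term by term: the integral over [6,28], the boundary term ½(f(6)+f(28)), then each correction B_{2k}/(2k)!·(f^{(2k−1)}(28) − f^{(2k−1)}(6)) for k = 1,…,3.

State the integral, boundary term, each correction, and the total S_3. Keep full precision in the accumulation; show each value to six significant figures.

Integral: ∫_6^28 x^5 dx = 8.03073e+07.
½[f(6) + f(28)] = ½[7776.00 + 1.72104e+07] = 8.60907e+06.
Integral + boundary = 8.89163e+07.
Correction k=1: B_{2}/2! · (f^{(1)}(28) − f^{(1)}(6)) = 1/12 · (3.07328e+06 − 6480.00) = 255567.
Running total after k=1: 8.91719e+07.
Correction k=2: B_{4}/4! · (f^{(3)}(28) − f^{(3)}(6)) = −1/720 · (47040.0 − 2160.00) = -62.3333.
Running total after k=2: 8.91719e+07.
Correction k=3: B_{6}/6! · (f^{(5)}(28) − f^{(5)}(6)) = 1/30240 · (120.000 − 120.000) = 0.00000.

S_3 ≈ 8.91719e+07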